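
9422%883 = 592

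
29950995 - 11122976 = 18828019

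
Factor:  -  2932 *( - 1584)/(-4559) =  - 4644288/4559 = - 2^6 *3^2*11^1*47^(  -  1)*97^( - 1)*733^1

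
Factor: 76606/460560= 38303/230280 = 2^( - 3 )*3^( - 1) * 5^( - 1)*19^( - 1 )*101^( - 1)*38303^1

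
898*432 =387936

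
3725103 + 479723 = 4204826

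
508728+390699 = 899427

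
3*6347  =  19041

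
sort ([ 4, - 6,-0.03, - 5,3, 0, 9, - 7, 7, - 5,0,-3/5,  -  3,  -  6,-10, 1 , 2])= [ - 10, -7, - 6,-6  , - 5, - 5, - 3,  -  3/5, - 0.03, 0, 0,1,2,  3,  4, 7 , 9]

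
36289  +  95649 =131938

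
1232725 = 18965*65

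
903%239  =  186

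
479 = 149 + 330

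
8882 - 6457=2425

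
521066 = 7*74438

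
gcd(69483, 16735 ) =1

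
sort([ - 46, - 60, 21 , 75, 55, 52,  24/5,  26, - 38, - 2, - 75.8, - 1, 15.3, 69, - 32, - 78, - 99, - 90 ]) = [ - 99, - 90, - 78, - 75.8, - 60, - 46, - 38, - 32 ,- 2,-1,24/5,15.3,21,26,52, 55,  69, 75]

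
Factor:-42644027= -3271^1*13037^1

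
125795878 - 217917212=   -  92121334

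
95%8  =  7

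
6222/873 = 2074/291 = 7.13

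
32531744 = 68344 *476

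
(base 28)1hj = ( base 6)5531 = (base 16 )4ff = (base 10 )1279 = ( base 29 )1f3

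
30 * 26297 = 788910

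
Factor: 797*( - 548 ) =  - 436756 = -2^2*137^1 * 797^1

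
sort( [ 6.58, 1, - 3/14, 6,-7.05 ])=[ - 7.05, - 3/14,1,6,6.58]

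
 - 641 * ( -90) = 57690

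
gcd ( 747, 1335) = 3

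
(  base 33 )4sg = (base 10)5296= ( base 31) 5fq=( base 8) 12260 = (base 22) AKG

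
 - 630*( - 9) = 5670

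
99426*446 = 44343996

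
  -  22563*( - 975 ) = 21998925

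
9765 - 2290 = 7475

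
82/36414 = 41/18207 = 0.00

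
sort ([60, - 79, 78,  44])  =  [-79,  44,60 , 78]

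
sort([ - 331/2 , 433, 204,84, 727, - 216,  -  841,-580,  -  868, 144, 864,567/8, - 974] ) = [-974, - 868,-841, -580,  -  216,-331/2, 567/8, 84, 144, 204, 433, 727,864] 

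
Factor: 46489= 46489^1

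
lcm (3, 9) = 9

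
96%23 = 4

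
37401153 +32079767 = 69480920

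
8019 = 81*99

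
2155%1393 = 762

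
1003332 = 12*83611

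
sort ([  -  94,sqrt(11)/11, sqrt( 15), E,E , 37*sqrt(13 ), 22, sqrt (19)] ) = [ - 94,sqrt( 11)/11, E, E, sqrt( 15 ),  sqrt( 19 ),22, 37*sqrt (13)]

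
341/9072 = 341/9072= 0.04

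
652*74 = 48248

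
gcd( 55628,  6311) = 1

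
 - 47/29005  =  -47/29005 =-0.00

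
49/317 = 49/317 =0.15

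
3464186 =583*5942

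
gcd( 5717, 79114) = 1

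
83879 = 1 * 83879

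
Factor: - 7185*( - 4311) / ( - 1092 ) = - 10324845/364 = - 2^ (  -  2)*3^2*5^1*7^( - 1) * 13^ ( - 1) * 479^2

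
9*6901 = 62109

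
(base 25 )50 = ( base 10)125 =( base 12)a5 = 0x7d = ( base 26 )4l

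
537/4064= 537/4064 = 0.13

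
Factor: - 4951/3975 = - 3^( - 1)*5^(  -  2)*53^(  -  1)*4951^1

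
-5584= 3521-9105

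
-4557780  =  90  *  ( - 50642) 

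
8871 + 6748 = 15619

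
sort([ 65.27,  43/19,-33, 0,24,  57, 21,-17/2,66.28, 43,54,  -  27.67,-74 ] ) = [-74,- 33 ,-27.67,-17/2,0, 43/19,21, 24, 43,54, 57, 65.27,66.28 ] 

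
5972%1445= 192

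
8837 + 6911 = 15748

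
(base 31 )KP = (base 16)285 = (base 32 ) K5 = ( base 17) 23g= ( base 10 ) 645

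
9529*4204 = 40059916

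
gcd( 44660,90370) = 70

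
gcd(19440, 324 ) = 324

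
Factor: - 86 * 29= - 2^1*29^1 * 43^1= - 2494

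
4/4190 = 2/2095=0.00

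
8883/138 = 64+17/46 = 64.37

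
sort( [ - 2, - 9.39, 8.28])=[ - 9.39, -2, 8.28 ] 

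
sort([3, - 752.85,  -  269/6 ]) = [-752.85,-269/6, 3]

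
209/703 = 11/37 = 0.30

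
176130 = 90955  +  85175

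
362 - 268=94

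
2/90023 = 2/90023=0.00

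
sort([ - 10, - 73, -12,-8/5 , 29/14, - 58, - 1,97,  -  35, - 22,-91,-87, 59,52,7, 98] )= [  -  91, - 87, - 73, - 58, - 35, - 22, - 12, - 10, - 8/5, - 1,29/14,7,52 , 59,97, 98 ] 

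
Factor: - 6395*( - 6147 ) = 3^2*5^1*683^1 * 1279^1 = 39310065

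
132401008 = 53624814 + 78776194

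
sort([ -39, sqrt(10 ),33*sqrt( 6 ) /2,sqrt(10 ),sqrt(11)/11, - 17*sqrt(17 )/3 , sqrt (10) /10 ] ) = [ - 39, - 17*sqrt( 17 )/3,sqrt(11)/11,sqrt(10)/10,sqrt( 10 ) , sqrt(10 ) , 33 * sqrt( 6) /2]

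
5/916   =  5/916 = 0.01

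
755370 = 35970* 21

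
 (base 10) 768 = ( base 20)1i8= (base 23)1A9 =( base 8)1400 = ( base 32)o0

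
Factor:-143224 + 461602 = 2^1*3^1*47^1*1129^1  =  318378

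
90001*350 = 31500350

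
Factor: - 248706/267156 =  - 2^( - 1)*181^(  -  1)*337^1 = - 337/362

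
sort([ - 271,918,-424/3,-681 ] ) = [ - 681, - 271,-424/3,918] 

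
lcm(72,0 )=0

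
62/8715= 62/8715=0.01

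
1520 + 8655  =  10175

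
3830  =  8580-4750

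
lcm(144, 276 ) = 3312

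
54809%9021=683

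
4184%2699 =1485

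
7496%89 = 20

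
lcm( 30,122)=1830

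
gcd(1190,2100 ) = 70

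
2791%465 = 1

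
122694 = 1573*78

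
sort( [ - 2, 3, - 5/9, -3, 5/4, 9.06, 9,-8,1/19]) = [- 8, - 3, - 2, - 5/9,  1/19, 5/4,3, 9, 9.06]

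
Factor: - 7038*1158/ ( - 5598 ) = 452778/311=2^1 * 3^1*17^1*23^1*193^1*311^( - 1) 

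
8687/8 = 1085+7/8=1085.88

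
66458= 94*707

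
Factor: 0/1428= 0^1 = 0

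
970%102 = 52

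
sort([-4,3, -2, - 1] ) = [ - 4,-2,-1, 3 ] 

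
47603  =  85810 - 38207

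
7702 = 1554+6148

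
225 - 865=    - 640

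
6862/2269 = 6862/2269 = 3.02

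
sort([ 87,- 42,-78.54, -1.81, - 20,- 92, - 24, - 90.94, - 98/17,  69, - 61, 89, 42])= [  -  92, - 90.94,-78.54,-61,-42, -24, - 20, -98/17,-1.81, 42,69, 87, 89]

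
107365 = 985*109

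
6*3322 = 19932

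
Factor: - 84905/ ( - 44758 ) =2^( - 1)*5^1*7^(-1)*23^( - 1)*139^( - 1)*16981^1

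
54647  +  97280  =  151927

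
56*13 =728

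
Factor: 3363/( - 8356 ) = -2^ ( - 2 ) * 3^1*19^1 * 59^1*2089^( - 1)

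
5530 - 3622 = 1908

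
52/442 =2/17 = 0.12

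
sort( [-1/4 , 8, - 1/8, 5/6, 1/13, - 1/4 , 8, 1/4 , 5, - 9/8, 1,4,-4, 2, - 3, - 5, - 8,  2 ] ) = [-8, - 5, - 4,- 3, - 9/8, - 1/4,- 1/4, - 1/8,1/13, 1/4,5/6, 1,2, 2,4,5, 8,8 ] 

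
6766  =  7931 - 1165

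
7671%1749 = 675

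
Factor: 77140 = 2^2 * 5^1*7^1*19^1*29^1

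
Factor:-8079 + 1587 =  - 2^2*3^1*541^1 = - 6492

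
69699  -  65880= 3819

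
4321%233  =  127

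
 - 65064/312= - 2711/13 = - 208.54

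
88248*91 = 8030568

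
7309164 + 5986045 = 13295209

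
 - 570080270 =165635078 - 735715348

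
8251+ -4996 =3255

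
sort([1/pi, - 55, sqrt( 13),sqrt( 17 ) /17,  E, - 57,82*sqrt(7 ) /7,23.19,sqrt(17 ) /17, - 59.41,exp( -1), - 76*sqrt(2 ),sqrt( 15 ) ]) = [- 76*sqrt( 2), - 59.41, - 57 , - 55,sqrt( 17) /17,sqrt( 17) /17, 1/pi,exp(-1 ),E,  sqrt( 13),sqrt( 15),  23.19, 82*sqrt( 7 )/7] 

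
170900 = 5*34180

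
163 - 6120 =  - 5957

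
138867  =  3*46289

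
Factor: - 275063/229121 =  - 389^( - 1 )*467^1 = -467/389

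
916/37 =916/37 = 24.76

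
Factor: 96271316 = 2^2 * 4513^1* 5333^1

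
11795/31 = 11795/31= 380.48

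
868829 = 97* 8957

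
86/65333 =86/65333 =0.00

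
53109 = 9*5901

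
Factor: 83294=2^1*41647^1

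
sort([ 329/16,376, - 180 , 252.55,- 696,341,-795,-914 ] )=[ - 914 ,-795, - 696,  -  180,329/16,252.55,341,376 ]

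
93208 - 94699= -1491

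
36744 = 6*6124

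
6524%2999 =526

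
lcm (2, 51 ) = 102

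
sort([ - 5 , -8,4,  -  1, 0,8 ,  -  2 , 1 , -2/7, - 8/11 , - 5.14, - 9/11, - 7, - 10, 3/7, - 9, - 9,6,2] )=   [ - 10, - 9, - 9, - 8, - 7, - 5.14, - 5,-2, - 1,-9/11, -8/11, - 2/7,0,3/7, 1, 2,4, 6,  8] 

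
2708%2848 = 2708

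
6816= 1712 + 5104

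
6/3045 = 2/1015 =0.00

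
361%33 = 31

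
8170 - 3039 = 5131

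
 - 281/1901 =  -1 + 1620/1901 = - 0.15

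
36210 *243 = 8799030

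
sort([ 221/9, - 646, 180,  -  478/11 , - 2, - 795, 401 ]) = [-795, - 646, - 478/11, - 2, 221/9, 180,401]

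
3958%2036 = 1922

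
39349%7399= 2354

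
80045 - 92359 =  - 12314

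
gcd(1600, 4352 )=64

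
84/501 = 28/167 = 0.17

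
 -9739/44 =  - 9739/44 = - 221.34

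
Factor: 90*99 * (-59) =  - 2^1*3^4*5^1 * 11^1 * 59^1 = - 525690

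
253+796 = 1049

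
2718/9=302=302.00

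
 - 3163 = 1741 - 4904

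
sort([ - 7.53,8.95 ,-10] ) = [ - 10, - 7.53,8.95]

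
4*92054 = 368216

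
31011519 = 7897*3927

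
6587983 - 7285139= - 697156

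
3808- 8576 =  - 4768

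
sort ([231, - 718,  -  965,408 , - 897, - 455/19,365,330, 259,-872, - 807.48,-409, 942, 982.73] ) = [ - 965, - 897,-872, - 807.48, - 718, - 409, - 455/19, 231, 259,330 , 365, 408,  942 , 982.73 ]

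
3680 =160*23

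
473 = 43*11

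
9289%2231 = 365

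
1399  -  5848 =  - 4449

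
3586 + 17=3603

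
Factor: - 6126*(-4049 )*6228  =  154480395672 =2^3*3^3*173^1*1021^1*4049^1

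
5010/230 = 21 + 18/23 = 21.78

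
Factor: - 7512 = -2^3*3^1* 313^1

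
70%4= 2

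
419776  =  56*7496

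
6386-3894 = 2492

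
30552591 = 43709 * 699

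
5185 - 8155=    - 2970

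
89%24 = 17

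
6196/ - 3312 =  - 2 + 107/828 = - 1.87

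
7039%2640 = 1759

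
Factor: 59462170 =2^1*5^1*5946217^1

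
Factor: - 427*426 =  - 2^1*3^1*7^1 *61^1*71^1 = - 181902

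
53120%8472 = 2288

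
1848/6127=168/557 = 0.30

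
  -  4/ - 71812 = 1/17953 = 0.00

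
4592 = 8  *574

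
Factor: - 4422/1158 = - 737/193 =-  11^1 * 67^1*193^(-1 )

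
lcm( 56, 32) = 224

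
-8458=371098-379556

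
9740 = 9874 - 134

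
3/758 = 3/758=0.00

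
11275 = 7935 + 3340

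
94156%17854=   4886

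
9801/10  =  980 + 1/10 = 980.10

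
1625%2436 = 1625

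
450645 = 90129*5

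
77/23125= 77/23125 = 0.00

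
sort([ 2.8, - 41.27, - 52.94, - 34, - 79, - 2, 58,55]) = [ -79,  -  52.94, - 41.27, - 34, -2,2.8,55,58]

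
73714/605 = 73714/605 = 121.84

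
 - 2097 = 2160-4257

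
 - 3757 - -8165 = 4408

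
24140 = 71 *340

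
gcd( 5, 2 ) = 1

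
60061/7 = 60061/7=8580.14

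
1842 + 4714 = 6556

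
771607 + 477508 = 1249115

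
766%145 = 41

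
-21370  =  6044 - 27414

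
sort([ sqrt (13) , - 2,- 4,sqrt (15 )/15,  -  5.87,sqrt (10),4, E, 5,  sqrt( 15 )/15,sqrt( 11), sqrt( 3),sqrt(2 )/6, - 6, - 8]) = [ - 8, - 6, - 5.87, - 4,-2,sqrt( 2 )/6, sqrt( 15) /15,sqrt(15 )/15,sqrt( 3 ) , E,  sqrt(10) , sqrt( 11), sqrt( 13),4,5]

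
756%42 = 0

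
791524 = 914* 866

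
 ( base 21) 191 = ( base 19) 1E4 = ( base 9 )771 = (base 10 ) 631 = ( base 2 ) 1001110111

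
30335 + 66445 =96780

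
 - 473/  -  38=12 + 17/38 = 12.45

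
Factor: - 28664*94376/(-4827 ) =2705193664/4827= 2^6 * 3^( -1)*47^1*251^1 * 1609^ ( -1 )*3583^1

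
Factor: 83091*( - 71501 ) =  - 5941089591 =- 3^1* 127^1*563^1* 27697^1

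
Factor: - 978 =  - 2^1*3^1*163^1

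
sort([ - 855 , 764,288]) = [ - 855,288, 764] 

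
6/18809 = 6/18809=0.00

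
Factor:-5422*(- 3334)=2^2*1667^1*2711^1 = 18076948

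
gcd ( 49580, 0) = 49580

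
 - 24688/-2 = 12344/1 = 12344.00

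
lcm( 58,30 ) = 870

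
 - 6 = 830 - 836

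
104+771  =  875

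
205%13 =10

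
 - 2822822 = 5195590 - 8018412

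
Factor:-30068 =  - 2^2 * 7517^1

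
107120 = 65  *1648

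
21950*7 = 153650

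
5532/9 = 1844/3=614.67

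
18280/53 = 18280/53 =344.91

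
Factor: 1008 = 2^4*3^2*7^1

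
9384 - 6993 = 2391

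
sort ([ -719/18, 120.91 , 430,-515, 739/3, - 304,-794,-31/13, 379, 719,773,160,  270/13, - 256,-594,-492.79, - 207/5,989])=[-794, - 594, - 515, - 492.79,-304,-256, - 207/5,  -  719/18, - 31/13, 270/13, 120.91,160,739/3, 379,430, 719, 773, 989 ] 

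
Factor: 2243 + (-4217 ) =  - 2^1*3^1*7^1*47^1 = - 1974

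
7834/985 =7 + 939/985 = 7.95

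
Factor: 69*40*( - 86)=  - 2^4* 3^1*5^1*23^1 *43^1 = -237360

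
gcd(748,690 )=2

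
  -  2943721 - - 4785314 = 1841593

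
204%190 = 14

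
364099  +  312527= 676626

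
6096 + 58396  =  64492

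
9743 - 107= 9636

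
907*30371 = 27546497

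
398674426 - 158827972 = 239846454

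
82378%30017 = 22344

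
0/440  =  0  =  0.00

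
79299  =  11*7209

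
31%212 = 31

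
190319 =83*2293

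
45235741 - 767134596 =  - 721898855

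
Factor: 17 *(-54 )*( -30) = 2^2*3^4 * 5^1*17^1= 27540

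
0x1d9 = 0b111011001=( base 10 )473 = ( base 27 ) he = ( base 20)13D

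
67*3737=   250379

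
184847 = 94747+90100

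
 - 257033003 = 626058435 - 883091438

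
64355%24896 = 14563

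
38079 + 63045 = 101124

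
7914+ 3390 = 11304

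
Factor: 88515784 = 2^3 * 7^1*811^1*1949^1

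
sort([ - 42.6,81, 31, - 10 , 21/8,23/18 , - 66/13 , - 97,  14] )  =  [- 97,-42.6, - 10, - 66/13 , 23/18, 21/8, 14,31,81] 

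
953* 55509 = 52900077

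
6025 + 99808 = 105833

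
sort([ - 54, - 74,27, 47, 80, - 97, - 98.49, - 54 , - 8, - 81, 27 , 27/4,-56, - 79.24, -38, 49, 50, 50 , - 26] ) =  [ - 98.49, - 97,- 81, - 79.24,  -  74, - 56,-54, - 54, - 38,-26,-8, 27/4, 27, 27, 47, 49,50, 50,80 ] 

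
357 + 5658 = 6015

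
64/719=64/719 = 0.09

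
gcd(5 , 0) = 5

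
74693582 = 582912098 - 508218516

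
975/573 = 325/191=1.70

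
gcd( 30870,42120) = 90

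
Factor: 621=3^3 *23^1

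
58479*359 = 20993961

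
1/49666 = 1/49666=0.00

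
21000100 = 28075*748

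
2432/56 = 304/7  =  43.43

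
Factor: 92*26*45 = 2^3*3^2 * 5^1*13^1*23^1 = 107640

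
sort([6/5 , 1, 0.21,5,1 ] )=[ 0.21, 1,1,6/5,5] 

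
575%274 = 27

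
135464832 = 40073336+95391496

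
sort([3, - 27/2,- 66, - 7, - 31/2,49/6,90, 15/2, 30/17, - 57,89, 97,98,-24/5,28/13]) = [ - 66, - 57, - 31/2, - 27/2, - 7, - 24/5,30/17, 28/13,  3,15/2,49/6, 89,90, 97, 98 ] 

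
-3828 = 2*(-1914)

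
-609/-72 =203/24 = 8.46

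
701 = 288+413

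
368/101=368/101 = 3.64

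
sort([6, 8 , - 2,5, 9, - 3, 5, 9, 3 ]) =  [ - 3,-2, 3, 5, 5, 6, 8,9, 9 ] 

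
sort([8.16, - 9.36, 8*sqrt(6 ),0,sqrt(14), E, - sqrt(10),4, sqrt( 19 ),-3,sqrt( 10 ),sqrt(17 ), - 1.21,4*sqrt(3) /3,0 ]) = [ - 9.36,  -  sqrt(10), - 3, - 1.21,0, 0 , 4*sqrt( 3)/3,  E, sqrt( 10),sqrt(14 ),4,sqrt( 17),sqrt(19) , 8.16,8*sqrt(6 )]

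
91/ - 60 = - 2 + 29/60=- 1.52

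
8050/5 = 1610  =  1610.00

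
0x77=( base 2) 1110111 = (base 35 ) 3e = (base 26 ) 4f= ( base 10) 119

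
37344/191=37344/191 = 195.52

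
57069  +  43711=100780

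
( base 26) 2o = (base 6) 204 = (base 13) 5B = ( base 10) 76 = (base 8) 114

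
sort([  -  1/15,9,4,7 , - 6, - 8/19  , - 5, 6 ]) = [  -  6,- 5, - 8/19, - 1/15,  4,6,7, 9 ] 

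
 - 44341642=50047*( - 886)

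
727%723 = 4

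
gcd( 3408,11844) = 12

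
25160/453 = 25160/453 = 55.54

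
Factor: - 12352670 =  - 2^1*5^1*11^1 * 112297^1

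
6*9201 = 55206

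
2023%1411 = 612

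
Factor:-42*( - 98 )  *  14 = 57624 = 2^3 * 3^1*7^4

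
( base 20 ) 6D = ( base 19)70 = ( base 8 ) 205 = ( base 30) 4D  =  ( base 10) 133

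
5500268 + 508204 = 6008472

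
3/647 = 3/647 = 0.00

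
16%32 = 16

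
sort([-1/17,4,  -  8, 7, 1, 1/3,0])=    [-8, - 1/17, 0,1/3, 1, 4,7]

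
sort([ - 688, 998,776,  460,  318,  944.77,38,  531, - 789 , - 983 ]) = [ - 983, - 789, - 688, 38,318,  460  ,  531, 776, 944.77,  998] 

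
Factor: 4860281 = 4860281^1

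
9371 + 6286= 15657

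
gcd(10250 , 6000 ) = 250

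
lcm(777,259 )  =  777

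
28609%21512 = 7097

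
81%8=1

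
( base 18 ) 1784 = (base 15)269D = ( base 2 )10000000111000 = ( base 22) h0k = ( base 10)8248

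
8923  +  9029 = 17952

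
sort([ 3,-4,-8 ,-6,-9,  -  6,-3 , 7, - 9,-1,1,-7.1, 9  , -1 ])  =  [ - 9,-9, - 8,-7.1,-6, - 6,-4,  -  3, - 1, - 1, 1, 3,7, 9] 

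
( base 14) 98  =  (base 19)71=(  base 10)134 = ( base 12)B2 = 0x86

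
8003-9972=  - 1969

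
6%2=0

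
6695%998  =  707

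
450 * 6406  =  2882700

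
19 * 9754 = 185326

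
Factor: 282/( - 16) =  - 2^( - 3)*3^1*47^1 = - 141/8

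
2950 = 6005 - 3055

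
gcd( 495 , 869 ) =11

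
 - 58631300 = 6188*( - 9475) 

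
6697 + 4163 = 10860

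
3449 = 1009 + 2440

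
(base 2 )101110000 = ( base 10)368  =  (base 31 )br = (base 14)1c4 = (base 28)D4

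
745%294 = 157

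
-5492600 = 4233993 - 9726593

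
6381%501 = 369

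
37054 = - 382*(-97)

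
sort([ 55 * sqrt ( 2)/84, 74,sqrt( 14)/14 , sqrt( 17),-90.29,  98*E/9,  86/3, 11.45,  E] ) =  [- 90.29 , sqrt(14) /14,55 *sqrt ( 2 )/84,  E,sqrt( 17 ),  11.45, 86/3, 98*E/9, 74]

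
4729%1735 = 1259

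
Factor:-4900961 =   -  13^1*277^1*1361^1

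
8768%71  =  35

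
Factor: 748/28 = 7^( - 1 )*11^1*17^1 = 187/7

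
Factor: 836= 2^2*11^1*19^1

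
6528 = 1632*4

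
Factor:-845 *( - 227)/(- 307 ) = -5^1*13^2 * 227^1*307^ ( - 1)= - 191815/307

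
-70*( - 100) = 7000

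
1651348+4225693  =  5877041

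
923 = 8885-7962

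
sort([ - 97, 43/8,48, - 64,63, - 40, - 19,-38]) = [ - 97, - 64, - 40, - 38, - 19, 43/8,48, 63]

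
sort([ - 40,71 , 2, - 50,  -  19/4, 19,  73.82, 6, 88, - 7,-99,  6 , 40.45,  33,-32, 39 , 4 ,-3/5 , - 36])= [ - 99, - 50, - 40, - 36, - 32, - 7, - 19/4, - 3/5, 2, 4, 6,6, 19, 33,  39,  40.45,71, 73.82, 88]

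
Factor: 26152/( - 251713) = - 8/77 = - 2^3 * 7^( - 1)*11^( - 1 )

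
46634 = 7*6662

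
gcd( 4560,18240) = 4560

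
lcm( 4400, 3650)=321200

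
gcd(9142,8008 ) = 14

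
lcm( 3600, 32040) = 320400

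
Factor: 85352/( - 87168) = -47/48 = - 2^(-4)*3^( - 1 )* 47^1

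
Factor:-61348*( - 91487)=2^2 *7^2*11^1*313^1*8317^1 = 5612544476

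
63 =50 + 13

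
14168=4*3542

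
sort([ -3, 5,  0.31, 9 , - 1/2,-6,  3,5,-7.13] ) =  [ -7.13,-6, - 3,  -  1/2 , 0.31,3,5, 5,9]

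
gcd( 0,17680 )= 17680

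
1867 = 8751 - 6884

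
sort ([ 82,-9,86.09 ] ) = [-9,82, 86.09]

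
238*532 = 126616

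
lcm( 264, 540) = 11880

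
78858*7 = 552006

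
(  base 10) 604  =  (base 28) lg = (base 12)424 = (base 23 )136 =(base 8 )1134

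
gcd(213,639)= 213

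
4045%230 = 135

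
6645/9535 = 1329/1907 = 0.70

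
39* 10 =390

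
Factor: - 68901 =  - 3^1 *7^1*17^1 * 193^1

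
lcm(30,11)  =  330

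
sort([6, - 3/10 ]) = [ - 3/10, 6 ]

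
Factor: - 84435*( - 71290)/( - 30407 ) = -463028550/2339 = - 2^1*3^1*5^2*433^1*  2339^( - 1) *7129^1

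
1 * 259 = 259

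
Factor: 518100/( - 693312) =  - 2^( - 4) * 5^2 * 11^1 *23^( - 1) = -275/368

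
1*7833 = 7833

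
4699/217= 21+142/217 = 21.65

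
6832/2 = 3416 = 3416.00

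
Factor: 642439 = 7^3*1873^1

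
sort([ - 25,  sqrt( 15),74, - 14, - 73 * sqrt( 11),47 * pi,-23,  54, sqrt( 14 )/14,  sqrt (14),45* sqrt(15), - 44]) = [ - 73*sqrt( 11 ) , - 44,  -  25 , -23, - 14,  sqrt( 14)/14,sqrt( 14),sqrt(15), 54, 74,  47*pi,45*  sqrt(15) ]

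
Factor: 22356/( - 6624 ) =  - 2^( - 3)*3^3 = - 27/8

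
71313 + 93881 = 165194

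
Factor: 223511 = 397^1*563^1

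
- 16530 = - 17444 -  - 914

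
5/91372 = 5/91372 = 0.00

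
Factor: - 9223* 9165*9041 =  - 3^1*5^1*13^1*23^1  *  47^1*401^1*9041^1 = - 764224835595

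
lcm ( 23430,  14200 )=468600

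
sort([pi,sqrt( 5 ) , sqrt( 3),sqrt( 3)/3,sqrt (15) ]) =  [sqrt(3) /3,  sqrt( 3 ),  sqrt(5 ),  pi , sqrt ( 15)]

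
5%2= 1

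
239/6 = 239/6= 39.83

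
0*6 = 0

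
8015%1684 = 1279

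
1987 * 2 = 3974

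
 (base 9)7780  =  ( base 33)590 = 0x166E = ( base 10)5742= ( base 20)e72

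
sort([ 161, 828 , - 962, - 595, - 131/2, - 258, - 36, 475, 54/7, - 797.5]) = [ - 962, - 797.5, - 595, - 258,  -  131/2, - 36 , 54/7 , 161 , 475, 828] 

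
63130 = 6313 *10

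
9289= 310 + 8979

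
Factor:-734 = - 2^1* 367^1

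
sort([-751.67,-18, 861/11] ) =[-751.67, - 18, 861/11] 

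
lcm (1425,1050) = 19950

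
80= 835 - 755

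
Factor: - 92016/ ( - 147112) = 2^1 * 3^4*7^(-1)*37^( - 1)= 162/259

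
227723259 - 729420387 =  - 501697128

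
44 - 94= - 50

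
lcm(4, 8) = 8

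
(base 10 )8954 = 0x22fa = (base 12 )5222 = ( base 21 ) k68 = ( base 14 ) 3398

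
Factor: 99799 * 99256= 2^3*7^1*19^1*53^1 * 269^1*653^1 = 9905649544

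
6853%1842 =1327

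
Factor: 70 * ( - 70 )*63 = -308700 = -2^2*3^2 * 5^2*7^3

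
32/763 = 32/763= 0.04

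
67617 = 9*7513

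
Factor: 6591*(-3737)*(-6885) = 3^5*5^1*13^3*17^1 *37^1*101^1 = 169581453795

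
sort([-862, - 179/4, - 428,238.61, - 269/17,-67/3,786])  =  [ - 862, - 428 ,-179/4,  -  67/3, - 269/17,238.61, 786] 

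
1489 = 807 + 682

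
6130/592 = 3065/296  =  10.35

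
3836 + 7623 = 11459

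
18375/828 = 6125/276= 22.19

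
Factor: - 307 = -307^1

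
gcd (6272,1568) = 1568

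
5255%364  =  159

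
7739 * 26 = 201214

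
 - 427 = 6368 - 6795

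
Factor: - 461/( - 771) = 3^( - 1 )*257^( - 1 ) * 461^1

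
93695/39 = 2402 + 17/39 =2402.44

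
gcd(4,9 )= 1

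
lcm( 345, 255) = 5865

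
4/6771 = 4/6771 = 0.00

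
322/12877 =322/12877 = 0.03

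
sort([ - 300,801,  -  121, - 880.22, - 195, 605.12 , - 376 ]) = [ - 880.22, - 376,  -  300,  -  195, - 121,605.12  ,  801]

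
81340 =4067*20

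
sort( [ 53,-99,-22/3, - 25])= [ - 99, - 25,  -  22/3, 53] 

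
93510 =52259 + 41251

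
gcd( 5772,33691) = 1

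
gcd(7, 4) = 1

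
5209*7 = 36463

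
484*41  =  19844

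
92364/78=15394/13= 1184.15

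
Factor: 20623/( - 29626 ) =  - 2^( - 1)*41^1*503^1*14813^(-1 )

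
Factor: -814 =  - 2^1*11^1 * 37^1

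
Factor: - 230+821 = 591 = 3^1*197^1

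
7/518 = 1/74 = 0.01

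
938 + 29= 967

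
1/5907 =1/5907 =0.00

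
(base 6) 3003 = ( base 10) 651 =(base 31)l0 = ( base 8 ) 1213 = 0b1010001011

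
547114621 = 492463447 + 54651174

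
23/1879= 23/1879 = 0.01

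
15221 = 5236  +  9985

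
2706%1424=1282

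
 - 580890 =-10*58089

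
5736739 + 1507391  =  7244130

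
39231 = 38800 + 431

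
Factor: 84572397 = 3^3* 7^1*13^1*34421^1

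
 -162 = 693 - 855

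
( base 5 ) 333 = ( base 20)4D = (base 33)2R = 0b1011101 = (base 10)93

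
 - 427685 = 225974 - 653659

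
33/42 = 11/14 = 0.79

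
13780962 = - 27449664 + 41230626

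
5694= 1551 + 4143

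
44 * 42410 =1866040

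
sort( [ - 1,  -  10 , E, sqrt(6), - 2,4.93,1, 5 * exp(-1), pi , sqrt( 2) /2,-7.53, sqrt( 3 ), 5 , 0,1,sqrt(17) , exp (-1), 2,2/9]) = [ - 10  ,-7.53, - 2 ,-1,0, 2/9, exp( - 1 ), sqrt (2 )/2,1, 1, sqrt( 3 ),  5 * exp(-1 ),  2, sqrt(6 ),E, pi,sqrt(17 ),4.93, 5]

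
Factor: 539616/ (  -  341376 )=-2^ (-2)*11^1*73^1*127^(  -  1 )  =  - 803/508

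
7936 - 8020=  - 84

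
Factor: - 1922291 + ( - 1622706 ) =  - 467^1*7591^1 = - 3544997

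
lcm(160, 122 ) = 9760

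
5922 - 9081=  -  3159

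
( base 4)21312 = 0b1001110110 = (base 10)630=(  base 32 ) jm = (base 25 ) 105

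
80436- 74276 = 6160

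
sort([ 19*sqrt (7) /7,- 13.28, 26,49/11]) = [ - 13.28,49/11,19 * sqrt( 7)/7, 26] 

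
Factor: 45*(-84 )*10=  -2^3*3^3*5^2*7^1=- 37800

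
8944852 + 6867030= 15811882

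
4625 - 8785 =  -  4160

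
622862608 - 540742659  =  82119949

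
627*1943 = 1218261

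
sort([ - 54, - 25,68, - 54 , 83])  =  [ - 54 , - 54, -25, 68, 83]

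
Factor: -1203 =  - 3^1*401^1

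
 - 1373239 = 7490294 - 8863533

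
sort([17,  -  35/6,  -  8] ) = [ - 8,-35/6, 17 ] 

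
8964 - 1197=7767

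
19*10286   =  195434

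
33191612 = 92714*358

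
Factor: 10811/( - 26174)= -19/46= -  2^ ( - 1)*19^1*23^( - 1)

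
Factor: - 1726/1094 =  - 863/547=   -547^( - 1)*863^1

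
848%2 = 0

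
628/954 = 314/477 = 0.66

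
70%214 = 70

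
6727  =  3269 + 3458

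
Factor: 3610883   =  3610883^1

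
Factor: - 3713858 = -2^1*113^1*16433^1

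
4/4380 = 1/1095  =  0.00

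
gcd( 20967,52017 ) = 3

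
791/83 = 791/83 = 9.53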